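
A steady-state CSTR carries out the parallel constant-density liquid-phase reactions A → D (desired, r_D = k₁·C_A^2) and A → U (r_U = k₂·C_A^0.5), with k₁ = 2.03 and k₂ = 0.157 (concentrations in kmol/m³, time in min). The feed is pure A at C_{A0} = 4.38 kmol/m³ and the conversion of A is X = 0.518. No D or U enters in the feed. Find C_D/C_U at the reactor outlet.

Exit C_A = C_{A0}(1−X) = 4.38×0.482 = 2.111 kmol/m³.
In a CSTR the entire volume is at exit conditions, so r_D = 2.03×2.111^2 = 9.048 and r_U = 0.157×2.111^0.5 = 0.2281.
Overall selectivity = C_D/C_U = r_Dτ/(r_Uτ) = r_D/r_U = 39.7.

39.7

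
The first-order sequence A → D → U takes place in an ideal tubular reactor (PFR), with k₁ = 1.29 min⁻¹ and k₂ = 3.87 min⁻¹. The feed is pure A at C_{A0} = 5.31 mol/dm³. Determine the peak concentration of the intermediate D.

1.02 mol/dm³

For a first-order series the maximum intermediate yield is C_{D,max}/C_{A0} = (k₁/k₂)^[k₂/(k₂−k₁)].
= (1.29/3.87)^(3.87/(3.87−1.29)) = (0.3333)^(1.500) = 0.1925.
C_{D,max} = 0.1925×5.31 = 1.02 mol/dm³.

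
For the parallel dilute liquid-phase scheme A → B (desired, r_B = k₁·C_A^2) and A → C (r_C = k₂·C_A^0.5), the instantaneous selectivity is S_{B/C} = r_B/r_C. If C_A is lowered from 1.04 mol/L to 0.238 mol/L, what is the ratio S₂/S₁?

0.109

S_{B/C} = (k₁/k₂)·C_A^1.5, so S₂/S₁ = (C_{A,2}/C_{A,1})^1.5.
= (0.238/1.04)^1.5 = (0.2288)^1.5 = 0.109.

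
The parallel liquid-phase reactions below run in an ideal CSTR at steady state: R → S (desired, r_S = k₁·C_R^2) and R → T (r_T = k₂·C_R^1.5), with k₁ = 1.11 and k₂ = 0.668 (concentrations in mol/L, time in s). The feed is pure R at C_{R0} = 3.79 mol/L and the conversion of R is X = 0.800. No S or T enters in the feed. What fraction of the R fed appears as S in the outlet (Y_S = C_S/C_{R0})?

0.473

Exit C_R = C_{R0}(1−X) = 3.79×0.200 = 0.7580 mol/L.
In a CSTR the entire volume is at exit conditions, so r_S = 1.11×0.7580^2 = 0.6378 and r_T = 0.668×0.7580^1.5 = 0.4408.
Fraction of consumed R going to S: r_S/(r_S+r_T) = 0.5913.
C_S = 0.5913·C_{R0}·X = 0.5913×3.79×0.800 = 1.79 mol/L; Y_S = C_S/C_{R0} = 0.473.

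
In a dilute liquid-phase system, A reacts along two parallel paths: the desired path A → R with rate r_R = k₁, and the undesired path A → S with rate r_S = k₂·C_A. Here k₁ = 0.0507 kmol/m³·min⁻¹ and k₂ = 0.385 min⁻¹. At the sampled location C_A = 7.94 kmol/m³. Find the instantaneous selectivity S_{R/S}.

S_{R/S} = r_R/r_S = (k₁)/(k₂·C_A) = (k₁/k₂)·C_A⁻¹.
= (0.0507) / (0.385×7.940) = 0.05070/3.057 = 0.0166.
The undesired path is higher order in A, so low C_A (CSTR or dilute feed) favours R.

0.0166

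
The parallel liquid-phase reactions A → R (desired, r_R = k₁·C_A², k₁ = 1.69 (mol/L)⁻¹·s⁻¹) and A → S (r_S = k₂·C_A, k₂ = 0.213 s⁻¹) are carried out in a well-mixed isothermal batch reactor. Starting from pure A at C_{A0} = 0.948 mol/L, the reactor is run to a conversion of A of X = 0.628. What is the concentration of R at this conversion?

0.493 mol/L

C_A = C_{A0}(1−X) = 0.3527 mol/L.
Along a PFR/batch, dC_S/dC_A = −r_S/(r_R+r_S) = −k₂/(k₂+k₁·C_A).
Integrating from C_{A0} to C_A: C_S = (0.213/1.69)·ln[(0.213+1.69·0.948)/(0.213+1.69·0.353)] = 0.1260·ln(1.815/0.8090) = 0.1019 mol/L.
Then C_R = (C_{A0}−C_A) − C_S = 0.5953 − 0.1019 = 0.4935 mol/L.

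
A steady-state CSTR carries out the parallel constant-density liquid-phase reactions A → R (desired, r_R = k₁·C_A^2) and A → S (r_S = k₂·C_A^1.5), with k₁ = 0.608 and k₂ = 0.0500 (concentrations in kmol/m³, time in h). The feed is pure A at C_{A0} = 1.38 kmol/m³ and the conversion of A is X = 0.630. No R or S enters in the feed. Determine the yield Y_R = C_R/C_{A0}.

0.565

Exit C_A = C_{A0}(1−X) = 1.38×0.370 = 0.5106 kmol/m³.
In a CSTR the entire volume is at exit conditions, so r_R = 0.608×0.5106^2 = 0.1585 and r_S = 0.0500×0.5106^1.5 = 0.01824.
Fraction of consumed A going to R: r_R/(r_R+r_S) = 0.8968.
C_R = 0.8968·C_{A0}·X = 0.8968×1.38×0.630 = 0.780 kmol/m³; Y_R = C_R/C_{A0} = 0.565.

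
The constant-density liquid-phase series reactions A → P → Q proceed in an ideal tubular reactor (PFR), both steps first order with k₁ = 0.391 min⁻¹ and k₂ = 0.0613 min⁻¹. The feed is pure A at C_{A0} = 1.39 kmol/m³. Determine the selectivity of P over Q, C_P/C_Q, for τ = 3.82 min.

Solving the coupled first-order balances gives C_P(τ) = [k₁/(k₂−k₁)]·C_{A0}·(e^(−k₁τ) − e^(−k₂τ)).
e^(−k₁τ) = e^(−0.391×3.82) = e^(−1.494) = 0.2246; e^(−k₂τ) = e^(−0.2342) = 0.7912.
C_P = 0.391×1.39/(0.0613−0.391) × (0.2246−0.7912) = (-1.648)×(-0.5667) = 0.9341 kmol/m³.
C_A = C_{A0}e^(−k₁τ) = 0.3121 kmol/m³, so C_Q = C_{A0}−C_A−C_P = 0.1437 kmol/m³; C_P/C_Q = 6.50.

6.50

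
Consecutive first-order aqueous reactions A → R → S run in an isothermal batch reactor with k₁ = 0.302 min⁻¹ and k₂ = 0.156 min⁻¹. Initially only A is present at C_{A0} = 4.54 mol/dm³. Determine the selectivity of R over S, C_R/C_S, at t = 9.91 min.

For first-order series with pure A initially, C_R(t) = k₁C_{A0}/(k₂−k₁)·(e^(−k₁t) − e^(−k₂t)).
e^(−k₁t) = e^(−0.302×9.91) = e^(−2.993) = 0.05015; e^(−k₂t) = e^(−1.546) = 0.2131.
C_R = 0.302×4.54/(0.156−0.302) × (0.05015−0.2131) = (-9.391)×(-0.1630) = 1.530 mol/dm³.
C_A = C_{A0}e^(−k₁t) = 0.2277 mol/dm³, so C_S = C_{A0}−C_A−C_R = 2.782 mol/dm³; C_R/C_S = 0.550.

0.550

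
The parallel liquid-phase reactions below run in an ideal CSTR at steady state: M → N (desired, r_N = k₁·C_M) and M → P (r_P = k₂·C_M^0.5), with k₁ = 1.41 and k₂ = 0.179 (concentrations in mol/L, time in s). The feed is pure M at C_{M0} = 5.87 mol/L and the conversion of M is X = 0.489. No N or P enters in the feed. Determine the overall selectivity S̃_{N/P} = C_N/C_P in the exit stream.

13.6

Exit C_M = C_{M0}(1−X) = 5.87×0.511 = 3.000 mol/L.
In a CSTR the entire volume is at exit conditions, so r_N = 1.41×3.000 = 4.229 and r_P = 0.179×3.000^0.5 = 0.3100.
Overall selectivity = C_N/C_P = r_Nτ/(r_Pτ) = r_N/r_P = 13.6.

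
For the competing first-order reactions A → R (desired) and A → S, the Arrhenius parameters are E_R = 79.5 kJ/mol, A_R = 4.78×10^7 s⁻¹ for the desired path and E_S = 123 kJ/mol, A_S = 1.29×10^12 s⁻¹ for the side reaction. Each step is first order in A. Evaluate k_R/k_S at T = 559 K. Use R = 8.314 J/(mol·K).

0.430

k_R/k_S = (A_R/A_S)·exp[−(E_R−E_S)/(RT)] = (A_R/A_S)·exp[(E_S−E_R)/(RT)].
(E_S−E_R)/(RT) = (123−79.5)×10³/(8.314×559) = 43500/4648 = 9.360.
k_R/k_S = (4.78×10^7/1.29×10^12)·exp(9.360) = 3.705×10^-5 × 11612 = 0.430.
Since E_R < E_S, lowering the temperature improves selectivity toward R.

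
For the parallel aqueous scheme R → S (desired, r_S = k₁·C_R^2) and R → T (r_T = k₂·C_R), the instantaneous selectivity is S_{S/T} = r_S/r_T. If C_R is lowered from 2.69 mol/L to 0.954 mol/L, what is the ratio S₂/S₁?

0.355

S_{S/T} = (k₁/k₂)·C_R, so S₂/S₁ = (C_{R,2}/C_{R,1}).
= 0.954/2.69 = 0.355.
Selectivity toward S falls as C_R falls — high-concentration operation is favoured.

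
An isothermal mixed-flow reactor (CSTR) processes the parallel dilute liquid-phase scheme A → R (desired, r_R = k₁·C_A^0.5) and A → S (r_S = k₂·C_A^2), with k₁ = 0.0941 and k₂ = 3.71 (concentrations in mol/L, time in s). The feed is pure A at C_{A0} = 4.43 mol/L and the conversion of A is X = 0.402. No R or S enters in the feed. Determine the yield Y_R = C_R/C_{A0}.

Exit C_A = C_{A0}(1−X) = 4.43×0.598 = 2.649 mol/L.
A CSTR operates uniformly at the exit composition, giving r_R = 0.1532 and r_S = 26.04 (each k·C_A^n at C_A = 2.649).
Fraction of consumed A going to R: r_R/(r_R+r_S) = 0.005848.
C_R = 0.005848·C_{A0}·X = 0.005848×4.43×0.402 = 0.0104 mol/L; Y_R = C_R/C_{A0} = 0.00235.

0.00235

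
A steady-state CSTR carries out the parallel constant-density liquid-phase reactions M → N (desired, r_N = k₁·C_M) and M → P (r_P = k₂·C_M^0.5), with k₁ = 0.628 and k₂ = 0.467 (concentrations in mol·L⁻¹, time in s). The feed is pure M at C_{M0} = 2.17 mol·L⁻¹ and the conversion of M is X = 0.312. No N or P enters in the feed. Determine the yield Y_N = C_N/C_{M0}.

0.194

Exit C_M = C_{M0}(1−X) = 2.17×0.688 = 1.493 mol·L⁻¹.
Rates in a CSTR are evaluated at the outlet concentration: r_N = 0.628×1.493 = 0.9376, r_P = 0.467×1.493^0.5 = 0.5706.
Fraction of consumed M going to N: r_N/(r_N+r_P) = 0.6217.
C_N = 0.6217·C_{M0}·X = 0.6217×2.17×0.312 = 0.421 mol·L⁻¹; Y_N = C_N/C_{M0} = 0.194.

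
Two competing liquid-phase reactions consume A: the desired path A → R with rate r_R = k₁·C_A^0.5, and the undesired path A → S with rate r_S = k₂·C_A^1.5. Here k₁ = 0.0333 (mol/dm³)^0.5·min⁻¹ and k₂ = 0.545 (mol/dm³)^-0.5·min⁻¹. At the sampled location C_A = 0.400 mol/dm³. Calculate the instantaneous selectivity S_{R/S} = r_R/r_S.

0.153

S_{R/S} = r_R/r_S = (k₁·C_A^0.5)/(k₂·C_A^1.5) = (k₁/k₂)·C_A⁻¹.
= (0.0333×0.4000^0.5) / (0.545×0.4000^1.5) = 0.02106/0.1379 = 0.153.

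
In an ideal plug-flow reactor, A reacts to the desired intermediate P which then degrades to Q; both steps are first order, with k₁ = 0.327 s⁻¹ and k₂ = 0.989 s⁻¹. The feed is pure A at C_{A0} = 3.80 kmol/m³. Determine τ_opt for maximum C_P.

1.67 s

Setting dC_P/dτ = 0 gives τ_opt = ln(k₂/k₁)/(k₂−k₁).
= ln(0.989/0.327)/(0.989−0.327) = ln(3.024)/0.6620 = 1.107/0.6620 = 1.67 s.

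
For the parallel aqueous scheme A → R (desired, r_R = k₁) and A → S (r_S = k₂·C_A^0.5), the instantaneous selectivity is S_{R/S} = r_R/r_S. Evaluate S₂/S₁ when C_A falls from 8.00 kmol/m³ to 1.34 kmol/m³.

2.44

S_{R/S} = (k₁/k₂)·C_A^-0.5, so S₂/S₁ = (C_{A,2}/C_{A,1})^-0.5.
= (1.34/8.00)^(-0.5) = (0.1675)^(-0.5) = 2.44.
Selectivity toward R rises as C_A falls — low-concentration operation is favoured.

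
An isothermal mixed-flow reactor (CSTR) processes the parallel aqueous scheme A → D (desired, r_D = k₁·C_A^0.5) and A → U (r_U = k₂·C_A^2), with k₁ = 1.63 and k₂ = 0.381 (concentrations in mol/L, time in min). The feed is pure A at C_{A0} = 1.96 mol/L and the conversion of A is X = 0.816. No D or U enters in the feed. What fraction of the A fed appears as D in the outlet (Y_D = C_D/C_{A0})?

Exit C_A = C_{A0}(1−X) = 1.96×0.184 = 0.3606 mol/L.
A CSTR operates uniformly at the exit composition, giving r_D = 0.9789 and r_U = 0.04955 (each k·C_A^n at C_A = 0.3606).
Fraction of consumed A going to D: r_D/(r_D+r_U) = 0.9518.
C_D = 0.9518·C_{A0}·X = 0.9518×1.96×0.816 = 1.52 mol/L; Y_D = C_D/C_{A0} = 0.777.

0.777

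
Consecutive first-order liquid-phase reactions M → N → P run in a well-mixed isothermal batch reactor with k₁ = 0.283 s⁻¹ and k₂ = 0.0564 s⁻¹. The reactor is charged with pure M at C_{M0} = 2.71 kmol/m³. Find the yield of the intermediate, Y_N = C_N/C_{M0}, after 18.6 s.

Solving the coupled first-order balances gives C_N(t) = [k₁/(k₂−k₁)]·C_{M0}·(e^(−k₁t) − e^(−k₂t)).
e^(−k₁t) = e^(−0.283×18.6) = e^(−5.264) = 0.005176; e^(−k₂t) = e^(−1.049) = 0.3503.
C_N = 0.283×2.71/(0.0564−0.283) × (0.005176−0.3503) = (-3.385)×(-0.3451) = 1.168 kmol/m³.
Y_N = C_N/C_{M0} = 1.168/2.71 = 0.431.

0.431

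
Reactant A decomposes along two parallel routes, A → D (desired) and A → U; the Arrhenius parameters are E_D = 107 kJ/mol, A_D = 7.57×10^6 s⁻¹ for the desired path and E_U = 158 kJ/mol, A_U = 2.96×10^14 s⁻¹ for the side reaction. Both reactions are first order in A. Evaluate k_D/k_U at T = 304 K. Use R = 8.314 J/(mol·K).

k_D/k_U = (A_D/A_U)·exp[−(E_D−E_U)/(RT)] = (A_D/A_U)·exp[(E_U−E_D)/(RT)].
(E_U−E_D)/(RT) = (158−107)×10³/(8.314×304) = 51000/2527 = 20.18.
k_D/k_U = (7.57×10^6/2.96×10^14)·exp(20.18) = 2.557×10^-8 × 5.799×10^8 = 14.8.
Since E_D < E_U, lowering the temperature improves selectivity toward D.

14.8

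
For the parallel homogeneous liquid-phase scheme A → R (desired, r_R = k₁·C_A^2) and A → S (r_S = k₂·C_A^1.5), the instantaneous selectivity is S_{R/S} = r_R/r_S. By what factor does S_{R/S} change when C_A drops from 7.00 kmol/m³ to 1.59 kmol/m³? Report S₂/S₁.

S_{R/S} = (k₁/k₂)·C_A^0.5, so S₂/S₁ = (C_{A,2}/C_{A,1})^0.5.
= (1.59/7.00)^0.5 = (0.2271)^0.5 = 0.477.

0.477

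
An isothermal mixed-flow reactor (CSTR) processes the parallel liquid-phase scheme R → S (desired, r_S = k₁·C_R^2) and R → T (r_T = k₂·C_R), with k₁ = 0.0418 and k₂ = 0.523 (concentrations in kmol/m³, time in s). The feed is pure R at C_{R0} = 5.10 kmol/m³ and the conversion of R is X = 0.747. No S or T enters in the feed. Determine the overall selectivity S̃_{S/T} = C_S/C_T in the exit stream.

Exit C_R = C_{R0}(1−X) = 5.10×0.253 = 1.290 kmol/m³.
Rates in a CSTR are evaluated at the outlet concentration: r_S = 0.0418×1.290^2 = 0.06959, r_T = 0.523×1.290 = 0.6748.
Overall selectivity = C_S/C_T = r_Sτ/(r_Tτ) = r_S/r_T = 0.103.

0.103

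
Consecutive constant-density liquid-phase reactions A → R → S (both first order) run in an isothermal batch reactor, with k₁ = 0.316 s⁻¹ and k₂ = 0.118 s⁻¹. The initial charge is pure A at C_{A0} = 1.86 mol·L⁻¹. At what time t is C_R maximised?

For first-order series the maximum of C_R occurs at t_opt = ln(k₂/k₁)/(k₂−k₁).
= ln(0.118/0.316)/(0.118−0.316) = ln(0.3734)/-0.1980 = -0.9851/-0.1980 = 4.98 s.

4.98 s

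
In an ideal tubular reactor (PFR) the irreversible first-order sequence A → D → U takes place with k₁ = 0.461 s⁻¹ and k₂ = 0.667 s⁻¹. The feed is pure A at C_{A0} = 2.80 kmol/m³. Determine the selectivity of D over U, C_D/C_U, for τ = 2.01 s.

0.989

The intermediate concentration in a first-order A→B→C sequence is C_D = k₁C_{A0}(e^(−k₁τ) − e^(−k₂τ))/(k₂−k₁).
e^(−k₁τ) = e^(−0.461×2.01) = e^(−0.9266) = 0.3959; e^(−k₂τ) = e^(−1.341) = 0.2617.
C_D = 0.461×2.80/(0.667−0.461) × (0.3959−0.2617) = 6.266×0.1342 = 0.8410 kmol/m³.
C_A = C_{A0}e^(−k₁τ) = 1.109 kmol/m³, so C_U = C_{A0}−C_A−C_D = 0.8505 kmol/m³; C_D/C_U = 0.989.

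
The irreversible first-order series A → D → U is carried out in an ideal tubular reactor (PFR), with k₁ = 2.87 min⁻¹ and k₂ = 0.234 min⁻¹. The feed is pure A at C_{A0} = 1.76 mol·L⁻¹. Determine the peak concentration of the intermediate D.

1.41 mol·L⁻¹

For a first-order series the maximum intermediate yield is C_{D,max}/C_{A0} = (k₁/k₂)^[k₂/(k₂−k₁)].
= (2.87/0.234)^(0.234/(0.234−2.87)) = (12.26)^(-0.08877) = 0.8005.
C_{D,max} = 0.8005×1.76 = 1.41 mol·L⁻¹.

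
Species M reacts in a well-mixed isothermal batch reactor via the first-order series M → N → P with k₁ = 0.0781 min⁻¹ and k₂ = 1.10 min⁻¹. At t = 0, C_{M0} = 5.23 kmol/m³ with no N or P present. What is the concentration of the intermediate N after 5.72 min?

Solving the coupled first-order balances gives C_N(t) = [k₁/(k₂−k₁)]·C_{M0}·(e^(−k₁t) − e^(−k₂t)).
e^(−k₁t) = e^(−0.0781×5.72) = e^(−0.4467) = 0.6397; e^(−k₂t) = e^(−6.292) = 0.001851.
C_N = 0.0781×5.23/(1.10−0.0781) × (0.6397−0.001851) = 0.3997×0.6379 = 0.2550 kmol/m³.

0.255 kmol/m³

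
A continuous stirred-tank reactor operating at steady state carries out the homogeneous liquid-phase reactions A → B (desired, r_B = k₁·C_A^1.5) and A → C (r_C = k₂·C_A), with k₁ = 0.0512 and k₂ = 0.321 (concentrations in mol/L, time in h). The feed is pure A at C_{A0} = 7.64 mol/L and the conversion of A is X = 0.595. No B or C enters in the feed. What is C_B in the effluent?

Exit C_A = C_{A0}(1−X) = 7.64×0.405 = 3.094 mol/L.
Rates in a CSTR are evaluated at the outlet concentration: r_B = 0.0512×3.094^1.5 = 0.2787, r_C = 0.321×3.094 = 0.9932.
Fraction of consumed A going to B: r_B/(r_B+r_C) = 0.2191.
C_B = 0.2191·C_{A0}·X = 0.2191×7.64×0.595 = 0.996 mol/L.

0.996 mol/L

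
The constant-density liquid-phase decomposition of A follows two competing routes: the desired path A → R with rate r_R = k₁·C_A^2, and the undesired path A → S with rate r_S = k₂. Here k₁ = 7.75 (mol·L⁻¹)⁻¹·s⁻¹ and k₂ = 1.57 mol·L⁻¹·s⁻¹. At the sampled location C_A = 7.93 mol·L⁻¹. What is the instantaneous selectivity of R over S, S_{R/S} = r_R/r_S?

S_{R/S} = r_R/r_S = (k₁·C_A^2)/(k₂) = (k₁/k₂)·C_A^2.
= (7.75×7.930^2) / (1.57) = 487.4/1.570 = 310.

310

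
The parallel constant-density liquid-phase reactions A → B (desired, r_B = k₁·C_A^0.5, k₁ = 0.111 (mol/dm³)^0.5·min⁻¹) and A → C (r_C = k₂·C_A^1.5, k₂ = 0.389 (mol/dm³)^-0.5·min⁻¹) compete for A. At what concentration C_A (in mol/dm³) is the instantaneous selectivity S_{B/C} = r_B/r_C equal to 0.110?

2.59 mol/dm³

S_{B/C} = (k₁/k₂)·C_A⁻¹ ⇒ C_A = (S·k₂/k₁)^(-1).
= (0.110×0.389/0.111)^(-1) = (0.3855)^(-1) = 2.59 mol/dm³.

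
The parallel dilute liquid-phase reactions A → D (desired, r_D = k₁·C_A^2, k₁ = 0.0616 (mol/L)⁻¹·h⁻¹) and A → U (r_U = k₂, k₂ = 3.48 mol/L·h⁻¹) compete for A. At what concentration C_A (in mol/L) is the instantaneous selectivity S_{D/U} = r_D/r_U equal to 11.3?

S_{D/U} = (k₁/k₂)·C_A^2 ⇒ C_A = (S·k₂/k₁)^(0.5).
= (11.3×3.48/0.0616)^(0.5) = (638.4)^(0.5) = 25.3 mol/L.

25.3 mol/L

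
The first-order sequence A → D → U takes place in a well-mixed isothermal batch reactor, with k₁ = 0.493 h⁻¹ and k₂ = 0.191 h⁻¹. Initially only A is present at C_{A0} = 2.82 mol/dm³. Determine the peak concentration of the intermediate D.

For a first-order series the maximum intermediate yield is C_{D,max}/C_{A0} = (k₁/k₂)^[k₂/(k₂−k₁)].
= (0.493/0.191)^(0.191/(0.191−0.493)) = (2.581)^(-0.6325) = 0.5490.
C_{D,max} = 0.5490×2.82 = 1.55 mol/dm³.

1.55 mol/dm³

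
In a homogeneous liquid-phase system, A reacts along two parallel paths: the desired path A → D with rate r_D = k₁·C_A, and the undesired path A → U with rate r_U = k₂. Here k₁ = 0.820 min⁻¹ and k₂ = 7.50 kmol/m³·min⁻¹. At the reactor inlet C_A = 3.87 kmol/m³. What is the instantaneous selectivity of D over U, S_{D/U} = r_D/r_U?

S_{D/U} = r_D/r_U = (k₁·C_A)/(k₂) = (k₁/k₂)·C_A.
= (0.820×3.870) / (7.50) = 3.173/7.500 = 0.423.
Since the desired path is higher order in A, keeping C_A high (PFR or concentrated feed) favours D.

0.423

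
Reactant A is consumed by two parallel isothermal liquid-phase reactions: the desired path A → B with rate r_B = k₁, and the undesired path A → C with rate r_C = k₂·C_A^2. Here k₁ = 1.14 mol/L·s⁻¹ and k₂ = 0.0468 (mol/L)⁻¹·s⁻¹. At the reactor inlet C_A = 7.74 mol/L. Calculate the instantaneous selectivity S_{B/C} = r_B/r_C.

0.407

S_{B/C} = r_B/r_C = (k₁)/(k₂·C_A^2) = (k₁/k₂)·C_A^-2.
= (1.14) / (0.0468×7.740^2) = 1.140/2.804 = 0.407.
The undesired path is higher order in A, so low C_A (CSTR or dilute feed) favours B.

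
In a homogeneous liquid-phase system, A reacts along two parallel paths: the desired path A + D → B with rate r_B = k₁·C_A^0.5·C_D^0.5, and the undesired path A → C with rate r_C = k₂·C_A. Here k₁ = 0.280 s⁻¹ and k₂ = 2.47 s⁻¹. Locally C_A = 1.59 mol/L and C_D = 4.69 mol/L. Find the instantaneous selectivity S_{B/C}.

S_{B/C} = r_B/r_C = (k₁·C_A^0.5·C_D^0.5)/(k₂·C_A) = (k₁/k₂)·C_A^-0.5·C_D^0.5.
= (0.280×1.590^0.5×4.690^0.5) / (2.47×1.590) = 0.7646/3.927 = 0.195.

0.195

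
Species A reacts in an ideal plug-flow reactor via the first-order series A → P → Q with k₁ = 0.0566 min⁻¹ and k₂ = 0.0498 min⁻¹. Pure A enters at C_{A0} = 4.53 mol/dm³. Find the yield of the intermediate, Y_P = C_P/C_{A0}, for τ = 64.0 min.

The intermediate concentration in a first-order A→B→C sequence is C_P = k₁C_{A0}(e^(−k₁τ) − e^(−k₂τ))/(k₂−k₁).
e^(−k₁τ) = e^(−0.0566×64.0) = e^(−3.622) = 0.02672; e^(−k₂τ) = e^(−3.187) = 0.04129.
C_P = 0.0566×4.53/(0.0498−0.0566) × (0.02672−0.04129) = (-37.71)×(-0.01457) = 0.5493 mol/dm³.
Y_P = C_P/C_{A0} = 0.5493/4.53 = 0.121.

0.121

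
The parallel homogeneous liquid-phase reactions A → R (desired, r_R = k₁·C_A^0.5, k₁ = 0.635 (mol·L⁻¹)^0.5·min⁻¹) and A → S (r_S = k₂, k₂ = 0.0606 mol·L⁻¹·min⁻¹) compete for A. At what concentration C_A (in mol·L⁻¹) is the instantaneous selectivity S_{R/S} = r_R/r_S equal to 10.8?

1.06 mol·L⁻¹

S_{R/S} = (k₁/k₂)·C_A^0.5 ⇒ C_A = (S·k₂/k₁)^(2).
= (10.8×0.0606/0.635)^(2) = (1.031)^(2) = 1.06 mol·L⁻¹.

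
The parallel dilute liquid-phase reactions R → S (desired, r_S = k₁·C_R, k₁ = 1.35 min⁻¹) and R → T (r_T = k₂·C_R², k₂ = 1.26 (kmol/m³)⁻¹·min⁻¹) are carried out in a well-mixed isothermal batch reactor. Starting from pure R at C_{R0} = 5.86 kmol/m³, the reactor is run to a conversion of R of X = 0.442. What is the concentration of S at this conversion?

0.501 kmol/m³

C_R = C_{R0}(1−X) = 3.270 kmol/m³.
Along a PFR/batch, dC_S/dC_R = −r_S/(r_S+r_T) = −k₁/(k₁+k₂·C_R).
Integrating from C_{R0} to C_R: C_S = (1.35/1.26)·ln[(1.35+1.26·5.86)/(1.35+1.26·3.27)] = 1.071·ln(8.734/5.470) = 0.5013 kmol/m³.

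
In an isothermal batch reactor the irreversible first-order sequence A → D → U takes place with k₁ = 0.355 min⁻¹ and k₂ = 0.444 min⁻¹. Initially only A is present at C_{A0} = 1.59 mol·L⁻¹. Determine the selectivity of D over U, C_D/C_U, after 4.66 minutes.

For first-order series with pure A initially, C_D(t) = k₁C_{A0}/(k₂−k₁)·(e^(−k₁t) − e^(−k₂t)).
e^(−k₁t) = e^(−0.355×4.66) = e^(−1.654) = 0.1912; e^(−k₂t) = e^(−2.069) = 0.1263.
C_D = 0.355×1.59/(0.444−0.355) × (0.1912−0.1263) = 6.342×0.06492 = 0.4117 mol·L⁻¹.
C_A = C_{A0}e^(−k₁t) = 0.3040 mol·L⁻¹, so C_U = C_{A0}−C_A−C_D = 0.8742 mol·L⁻¹; C_D/C_U = 0.471.

0.471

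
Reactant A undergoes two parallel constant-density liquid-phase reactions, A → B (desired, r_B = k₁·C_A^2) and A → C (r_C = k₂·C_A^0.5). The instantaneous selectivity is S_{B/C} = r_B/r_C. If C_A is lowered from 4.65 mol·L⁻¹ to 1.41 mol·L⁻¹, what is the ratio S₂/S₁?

S_{B/C} = (k₁/k₂)·C_A^1.5, so S₂/S₁ = (C_{A,2}/C_{A,1})^1.5.
= (1.41/4.65)^1.5 = (0.3032)^1.5 = 0.167.
Selectivity toward B falls as C_A falls — high-concentration operation is favoured.

0.167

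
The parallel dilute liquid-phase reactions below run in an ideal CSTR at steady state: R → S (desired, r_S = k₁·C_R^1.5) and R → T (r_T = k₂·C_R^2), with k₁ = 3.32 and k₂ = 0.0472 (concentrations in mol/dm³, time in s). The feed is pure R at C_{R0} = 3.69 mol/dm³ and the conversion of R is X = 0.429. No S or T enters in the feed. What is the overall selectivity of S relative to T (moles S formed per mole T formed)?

48.5

Exit C_R = C_{R0}(1−X) = 3.69×0.571 = 2.107 mol/dm³.
In a CSTR the entire volume is at exit conditions, so r_S = 3.32×2.107^1.5 = 10.15 and r_T = 0.0472×2.107^2 = 0.2095.
Overall selectivity = C_S/C_T = r_Sτ/(r_Tτ) = r_S/r_T = 48.5.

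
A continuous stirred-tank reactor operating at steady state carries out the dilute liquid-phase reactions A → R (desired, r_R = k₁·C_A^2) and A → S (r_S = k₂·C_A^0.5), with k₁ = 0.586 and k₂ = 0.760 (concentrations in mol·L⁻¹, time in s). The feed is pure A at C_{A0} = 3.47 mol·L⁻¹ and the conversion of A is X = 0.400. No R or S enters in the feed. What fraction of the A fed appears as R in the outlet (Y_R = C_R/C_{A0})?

Exit C_A = C_{A0}(1−X) = 3.47×0.600 = 2.082 mol·L⁻¹.
In a CSTR the entire volume is at exit conditions, so r_R = 0.586×2.082^2 = 2.540 and r_S = 0.760×2.082^0.5 = 1.097.
Fraction of consumed A going to R: r_R/(r_R+r_S) = 0.6985.
C_R = 0.6985·C_{A0}·X = 0.6985×3.47×0.400 = 0.969 mol·L⁻¹; Y_R = C_R/C_{A0} = 0.279.

0.279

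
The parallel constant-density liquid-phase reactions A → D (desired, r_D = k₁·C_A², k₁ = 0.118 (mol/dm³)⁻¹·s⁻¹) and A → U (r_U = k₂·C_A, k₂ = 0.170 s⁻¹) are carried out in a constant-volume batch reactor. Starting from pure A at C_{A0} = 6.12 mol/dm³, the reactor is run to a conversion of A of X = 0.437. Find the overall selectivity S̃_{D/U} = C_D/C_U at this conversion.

C_A = C_{A0}(1−X) = 3.446 mol/dm³.
Along a PFR/batch, dC_U/dC_A = −r_U/(r_D+r_U) = −k₂/(k₂+k₁·C_A).
Integrating from C_{A0} to C_A: C_U = (0.170/0.118)·ln[(0.170+0.118·6.12)/(0.170+0.118·3.45)] = 1.441·ln(0.8922/0.5766) = 0.6289 mol/dm³.
Then C_D = (C_{A0}−C_A) − C_U = 2.674 − 0.6289 = 2.046 mol/dm³.
S̃_{D/U} = C_D/C_U = 2.046/0.6289 = 3.25.

3.25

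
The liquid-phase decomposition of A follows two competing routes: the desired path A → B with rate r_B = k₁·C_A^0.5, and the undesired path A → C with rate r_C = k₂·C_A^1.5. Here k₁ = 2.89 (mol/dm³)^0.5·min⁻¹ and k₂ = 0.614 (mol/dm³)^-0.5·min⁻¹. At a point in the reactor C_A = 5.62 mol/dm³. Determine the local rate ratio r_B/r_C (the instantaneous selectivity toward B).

0.838

S_{B/C} = r_B/r_C = (k₁·C_A^0.5)/(k₂·C_A^1.5) = (k₁/k₂)·C_A⁻¹.
= (2.89×5.620^0.5) / (0.614×5.620^1.5) = 6.851/8.180 = 0.838.
The undesired path is higher order in A, so low C_A (CSTR or dilute feed) favours B.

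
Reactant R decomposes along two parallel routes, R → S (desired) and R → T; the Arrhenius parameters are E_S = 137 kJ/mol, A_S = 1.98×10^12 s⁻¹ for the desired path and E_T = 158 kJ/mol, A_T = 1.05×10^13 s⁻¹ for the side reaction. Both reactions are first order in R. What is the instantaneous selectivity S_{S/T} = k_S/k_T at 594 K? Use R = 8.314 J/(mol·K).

13.3

k_S/k_T = (A_S/A_T)·exp[−(E_S−E_T)/(RT)] = (A_S/A_T)·exp[(E_T−E_S)/(RT)].
(E_T−E_S)/(RT) = (158−137)×10³/(8.314×594) = 21000/4939 = 4.252.
k_S/k_T = (1.98×10^12/1.05×10^13)·exp(4.252) = 0.1886 × 70.27 = 13.3.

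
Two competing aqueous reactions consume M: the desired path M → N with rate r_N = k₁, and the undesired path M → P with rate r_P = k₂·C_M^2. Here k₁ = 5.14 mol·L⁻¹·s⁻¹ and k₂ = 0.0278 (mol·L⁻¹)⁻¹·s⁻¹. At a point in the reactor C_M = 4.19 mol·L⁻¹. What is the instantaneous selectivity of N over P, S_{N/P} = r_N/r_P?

S_{N/P} = r_N/r_P = (k₁)/(k₂·C_M^2) = (k₁/k₂)·C_M^-2.
= (5.14) / (0.0278×4.190^2) = 5.140/0.4881 = 10.5.
The undesired path is higher order in M, so low C_M (CSTR or dilute feed) favours N.

10.5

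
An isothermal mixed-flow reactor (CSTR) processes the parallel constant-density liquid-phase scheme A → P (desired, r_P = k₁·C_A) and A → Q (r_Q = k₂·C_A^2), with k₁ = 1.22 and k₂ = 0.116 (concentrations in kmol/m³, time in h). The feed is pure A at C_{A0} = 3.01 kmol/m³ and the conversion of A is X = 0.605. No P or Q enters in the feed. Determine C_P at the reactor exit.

Exit C_A = C_{A0}(1−X) = 3.01×0.395 = 1.189 kmol/m³.
A CSTR operates uniformly at the exit composition, giving r_P = 1.451 and r_Q = 0.1640 (each k·C_A^n at C_A = 1.189).
Fraction of consumed A going to P: r_P/(r_P+r_Q) = 0.8984.
C_P = 0.8984·C_{A0}·X = 0.8984×3.01×0.605 = 1.64 kmol/m³.

1.64 kmol/m³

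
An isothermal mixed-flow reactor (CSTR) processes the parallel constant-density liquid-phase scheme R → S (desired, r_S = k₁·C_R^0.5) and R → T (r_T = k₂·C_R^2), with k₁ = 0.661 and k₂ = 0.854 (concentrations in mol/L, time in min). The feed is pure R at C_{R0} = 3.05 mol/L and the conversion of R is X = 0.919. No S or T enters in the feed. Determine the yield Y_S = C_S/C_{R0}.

0.793

Exit C_R = C_{R0}(1−X) = 3.05×0.0810 = 0.2470 mol/L.
A CSTR operates uniformly at the exit composition, giving r_S = 0.3285 and r_T = 0.05212 (each k·C_R^n at C_R = 0.2470).
Fraction of consumed R going to S: r_S/(r_S+r_T) = 0.8631.
C_S = 0.8631·C_{R0}·X = 0.8631×3.05×0.919 = 2.42 mol/L; Y_S = C_S/C_{R0} = 0.793.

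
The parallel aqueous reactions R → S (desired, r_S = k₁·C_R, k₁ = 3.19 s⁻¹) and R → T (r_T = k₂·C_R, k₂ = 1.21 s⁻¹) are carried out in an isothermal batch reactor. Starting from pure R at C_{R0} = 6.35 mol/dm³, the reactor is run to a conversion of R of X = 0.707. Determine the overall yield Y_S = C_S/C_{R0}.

0.513

C_R = C_{R0}(1−X) = 1.861 mol/dm³.
Both paths are first order in R, so the instantaneous fraction to S is constant: dC_S/d(−C_R) = k₁/(k₁+k₂) = 0.7250.
C_S = 0.7250·(C_{R0}−C_R) = 0.7250×4.489 = 3.25 mol/dm³.
Y_S = C_S/C_{R0} = 3.255/6.35 = 0.513.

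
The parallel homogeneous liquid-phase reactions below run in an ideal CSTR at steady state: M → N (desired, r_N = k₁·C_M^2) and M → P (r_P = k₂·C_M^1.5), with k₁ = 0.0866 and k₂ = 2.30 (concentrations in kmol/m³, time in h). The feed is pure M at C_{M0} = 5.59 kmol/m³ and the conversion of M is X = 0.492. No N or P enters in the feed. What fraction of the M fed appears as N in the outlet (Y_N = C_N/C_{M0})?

0.0294

Exit C_M = C_{M0}(1−X) = 5.59×0.508 = 2.840 kmol/m³.
A CSTR operates uniformly at the exit composition, giving r_N = 0.6983 and r_P = 11.01 (each k·C_M^n at C_M = 2.840).
Fraction of consumed M going to N: r_N/(r_N+r_P) = 0.05966.
C_N = 0.05966·C_{M0}·X = 0.05966×5.59×0.492 = 0.164 kmol/m³; Y_N = C_N/C_{M0} = 0.0294.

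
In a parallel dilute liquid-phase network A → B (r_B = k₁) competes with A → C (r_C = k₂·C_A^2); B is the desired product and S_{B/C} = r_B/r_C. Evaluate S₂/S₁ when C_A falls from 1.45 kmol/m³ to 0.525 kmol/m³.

S_{B/C} = (k₁/k₂)·C_A^-2, so S₂/S₁ = (C_{A,2}/C_{A,1})^-2.
= (0.525/1.45)^(-2) = (0.3621)^(-2) = 7.63.

7.63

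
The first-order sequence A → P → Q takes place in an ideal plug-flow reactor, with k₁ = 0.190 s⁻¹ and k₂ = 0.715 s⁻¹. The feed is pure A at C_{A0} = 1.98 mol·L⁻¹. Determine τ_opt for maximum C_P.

For first-order series the maximum of C_P occurs at τ_opt = ln(k₂/k₁)/(k₂−k₁).
= ln(0.715/0.190)/(0.715−0.190) = ln(3.763)/0.5250 = 1.325/0.5250 = 2.52 s.

2.52 s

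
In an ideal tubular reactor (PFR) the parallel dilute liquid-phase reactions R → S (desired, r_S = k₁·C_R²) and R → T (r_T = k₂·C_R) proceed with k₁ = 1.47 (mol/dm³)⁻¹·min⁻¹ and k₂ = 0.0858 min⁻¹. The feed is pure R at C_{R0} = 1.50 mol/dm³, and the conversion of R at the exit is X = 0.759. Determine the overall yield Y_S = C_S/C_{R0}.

0.708

C_R = C_{R0}(1−X) = 0.3615 mol/dm³.
Along a PFR/batch, dC_T/dC_R = −r_T/(r_S+r_T) = −k₂/(k₂+k₁·C_R).
Integrating from C_{R0} to C_R: C_T = (0.0858/1.47)·ln[(0.0858+1.47·1.50)/(0.0858+1.47·0.361)] = 0.05837·ln(2.291/0.6172) = 0.07655 mol/dm³.
Then C_S = (C_{R0}−C_R) − C_T = 1.139 − 0.07655 = 1.062 mol/dm³.
Y_S = C_S/C_{R0} = 1.062/1.50 = 0.708.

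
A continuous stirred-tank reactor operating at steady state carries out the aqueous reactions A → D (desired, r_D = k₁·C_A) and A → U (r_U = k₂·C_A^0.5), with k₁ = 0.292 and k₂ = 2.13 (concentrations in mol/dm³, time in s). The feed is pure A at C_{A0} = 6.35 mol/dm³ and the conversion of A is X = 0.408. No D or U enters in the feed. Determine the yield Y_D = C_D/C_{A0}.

Exit C_A = C_{A0}(1−X) = 6.35×0.592 = 3.759 mol/dm³.
A CSTR operates uniformly at the exit composition, giving r_D = 1.098 and r_U = 4.130 (each k·C_A^n at C_A = 3.759).
Fraction of consumed A going to D: r_D/(r_D+r_U) = 0.2100.
C_D = 0.2100·C_{A0}·X = 0.2100×6.35×0.408 = 0.544 mol/dm³; Y_D = C_D/C_{A0} = 0.0857.

0.0857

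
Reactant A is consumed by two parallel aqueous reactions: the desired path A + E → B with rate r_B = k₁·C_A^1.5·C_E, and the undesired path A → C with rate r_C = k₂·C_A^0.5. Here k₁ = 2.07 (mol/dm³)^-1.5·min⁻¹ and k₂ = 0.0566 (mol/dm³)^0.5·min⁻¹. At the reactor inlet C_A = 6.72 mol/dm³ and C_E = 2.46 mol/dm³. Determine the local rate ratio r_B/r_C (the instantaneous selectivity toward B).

S_{B/C} = r_B/r_C = (k₁·C_A^1.5·C_E)/(k₂·C_A^0.5) = (k₁/k₂)·C_A·C_E.
= (2.07×6.720^1.5×2.460) / (0.0566×6.720^0.5) = 88.71/0.1467 = 605.

605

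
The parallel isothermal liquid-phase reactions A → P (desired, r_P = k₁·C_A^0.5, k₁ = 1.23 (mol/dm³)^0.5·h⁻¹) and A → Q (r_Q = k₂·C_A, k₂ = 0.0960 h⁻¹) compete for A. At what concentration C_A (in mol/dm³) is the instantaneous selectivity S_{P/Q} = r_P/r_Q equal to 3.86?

11.0 mol/dm³

S_{P/Q} = (k₁/k₂)·C_A^-0.5 ⇒ C_A = (S·k₂/k₁)^(-2).
= (3.86×0.0960/1.23)^(-2) = (0.3013)^(-2) = 11.0 mol/dm³.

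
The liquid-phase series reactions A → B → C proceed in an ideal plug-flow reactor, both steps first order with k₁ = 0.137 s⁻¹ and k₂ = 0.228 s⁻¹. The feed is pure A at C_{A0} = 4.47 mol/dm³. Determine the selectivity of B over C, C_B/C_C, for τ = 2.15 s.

For first-order series with pure A initially, C_B(τ) = k₁C_{A0}/(k₂−k₁)·(e^(−k₁τ) − e^(−k₂τ)).
e^(−k₁τ) = e^(−0.137×2.15) = e^(−0.2946) = 0.7449; e^(−k₂τ) = e^(−0.4902) = 0.6125.
C_B = 0.137×4.47/(0.228−0.137) × (0.7449−0.6125) = 6.730×0.1324 = 0.8907 mol/dm³.
C_A = C_{A0}e^(−k₁τ) = 3.330 mol/dm³, so C_C = C_{A0}−C_A−C_B = 0.2497 mol/dm³; C_B/C_C = 3.57.

3.57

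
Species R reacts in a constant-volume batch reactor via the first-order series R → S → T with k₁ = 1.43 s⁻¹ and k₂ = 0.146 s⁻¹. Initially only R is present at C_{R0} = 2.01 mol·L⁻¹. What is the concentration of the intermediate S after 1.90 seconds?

For first-order series with pure R initially, C_S(t) = k₁C_{R0}/(k₂−k₁)·(e^(−k₁t) − e^(−k₂t)).
e^(−k₁t) = e^(−1.43×1.90) = e^(−2.717) = 0.06607; e^(−k₂t) = e^(−0.2774) = 0.7578.
C_S = 1.43×2.01/(0.146−1.43) × (0.06607−0.7578) = (-2.239)×(-0.6917) = 1.548 mol·L⁻¹.

1.55 mol·L⁻¹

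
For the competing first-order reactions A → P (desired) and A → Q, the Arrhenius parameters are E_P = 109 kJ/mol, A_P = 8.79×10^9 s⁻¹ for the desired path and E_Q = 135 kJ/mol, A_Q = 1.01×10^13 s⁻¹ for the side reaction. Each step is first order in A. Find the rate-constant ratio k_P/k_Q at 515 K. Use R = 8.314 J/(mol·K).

With equal orders, S_{P/Q} = k_P/k_Q = (A_P/A_Q)·exp[(E_Q−E_P)/(RT)].
(E_Q−E_P)/(RT) = (135−109)×10³/(8.314×515) = 26000/4282 = 6.072.
k_P/k_Q = (8.79×10^9/1.01×10^13)·exp(6.072) = 8.703×10^-4 × 433.7 = 0.377.
Since E_P < E_Q, lowering the temperature improves selectivity toward P.

0.377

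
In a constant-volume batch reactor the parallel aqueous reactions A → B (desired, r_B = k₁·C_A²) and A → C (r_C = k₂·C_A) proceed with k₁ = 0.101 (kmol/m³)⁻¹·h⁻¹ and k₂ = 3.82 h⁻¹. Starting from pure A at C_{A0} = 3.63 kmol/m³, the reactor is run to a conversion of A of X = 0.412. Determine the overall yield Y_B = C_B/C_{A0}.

0.0291

C_A = C_{A0}(1−X) = 2.134 kmol/m³.
Along a PFR/batch, dC_C/dC_A = −r_C/(r_B+r_C) = −k₂/(k₂+k₁·C_A).
Integrating from C_{A0} to C_A: C_C = (3.82/0.101)·ln[(3.82+0.101·3.63)/(3.82+0.101·2.13)] = 37.82·ln(4.187/4.036) = 1.390 kmol/m³.
Then C_B = (C_{A0}−C_A) − C_C = 1.496 − 1.390 = 0.1057 kmol/m³.
Y_B = C_B/C_{A0} = 0.1057/3.63 = 0.0291.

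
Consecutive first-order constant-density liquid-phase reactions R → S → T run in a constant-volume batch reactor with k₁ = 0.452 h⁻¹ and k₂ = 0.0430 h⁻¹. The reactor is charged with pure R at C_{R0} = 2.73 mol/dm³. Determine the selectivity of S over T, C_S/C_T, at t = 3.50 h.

Solving the coupled first-order balances gives C_S(t) = [k₁/(k₂−k₁)]·C_{R0}·(e^(−k₁t) − e^(−k₂t)).
e^(−k₁t) = e^(−0.452×3.50) = e^(−1.582) = 0.2056; e^(−k₂t) = e^(−0.1505) = 0.8603.
C_S = 0.452×2.73/(0.0430−0.452) × (0.2056−0.8603) = (-3.017)×(-0.6547) = 1.975 mol/dm³.
C_R = C_{R0}e^(−k₁t) = 0.5612 mol/dm³, so C_T = C_{R0}−C_R−C_S = 0.1935 mol/dm³; C_S/C_T = 10.2.

10.2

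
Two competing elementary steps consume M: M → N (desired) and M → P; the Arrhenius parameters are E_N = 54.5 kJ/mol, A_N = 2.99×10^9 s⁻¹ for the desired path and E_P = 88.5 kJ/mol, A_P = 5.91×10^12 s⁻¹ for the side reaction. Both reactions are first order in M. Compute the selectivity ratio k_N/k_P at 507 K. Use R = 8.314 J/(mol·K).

With equal orders, S_{N/P} = k_N/k_P = (A_N/A_P)·exp[(E_P−E_N)/(RT)].
(E_P−E_N)/(RT) = (88.5−54.5)×10³/(8.314×507) = 34000/4215 = 8.066.
k_N/k_P = (2.99×10^9/5.91×10^12)·exp(8.066) = 5.059×10^-4 × 3184 = 1.61.
Since E_N < E_P, lowering the temperature improves selectivity toward N.

1.61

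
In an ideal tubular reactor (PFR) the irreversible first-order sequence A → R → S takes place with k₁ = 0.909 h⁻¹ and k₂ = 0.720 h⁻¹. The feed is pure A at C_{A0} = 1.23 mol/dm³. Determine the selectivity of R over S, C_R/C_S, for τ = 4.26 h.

0.145

For first-order series with pure A initially, C_R(τ) = k₁C_{A0}/(k₂−k₁)·(e^(−k₁τ) − e^(−k₂τ)).
e^(−k₁τ) = e^(−0.909×4.26) = e^(−3.872) = 0.02081; e^(−k₂τ) = e^(−3.067) = 0.04655.
C_R = 0.909×1.23/(0.720−0.909) × (0.02081−0.04655) = (-5.916)×(-0.02574) = 0.1523 mol/dm³.
C_A = C_{A0}e^(−k₁τ) = 0.02560 mol/dm³, so C_S = C_{A0}−C_A−C_R = 1.052 mol/dm³; C_R/C_S = 0.145.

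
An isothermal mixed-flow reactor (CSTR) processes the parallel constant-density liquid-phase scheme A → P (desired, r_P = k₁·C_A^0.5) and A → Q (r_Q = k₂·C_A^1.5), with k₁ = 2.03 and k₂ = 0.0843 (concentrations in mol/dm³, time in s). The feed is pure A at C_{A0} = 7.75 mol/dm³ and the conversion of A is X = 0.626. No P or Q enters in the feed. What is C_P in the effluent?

Exit C_A = C_{A0}(1−X) = 7.75×0.374 = 2.898 mol/dm³.
Rates in a CSTR are evaluated at the outlet concentration: r_P = 2.03×2.898^0.5 = 3.456, r_Q = 0.0843×2.898^1.5 = 0.4160.
Fraction of consumed A going to P: r_P/(r_P+r_Q) = 0.8926.
C_P = 0.8926·C_{A0}·X = 0.8926×7.75×0.626 = 4.33 mol/dm³.

4.33 mol/dm³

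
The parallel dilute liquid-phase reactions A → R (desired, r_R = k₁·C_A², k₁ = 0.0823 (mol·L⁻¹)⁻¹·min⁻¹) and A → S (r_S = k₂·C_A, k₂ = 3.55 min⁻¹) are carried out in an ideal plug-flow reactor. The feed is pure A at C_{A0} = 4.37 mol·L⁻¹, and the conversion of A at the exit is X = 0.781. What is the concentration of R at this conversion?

C_A = C_{A0}(1−X) = 0.9570 mol·L⁻¹.
Along a PFR/batch, dC_S/dC_A = −r_S/(r_R+r_S) = −k₂/(k₂+k₁·C_A).
Integrating from C_{A0} to C_A: C_S = (3.55/0.0823)·ln[(3.55+0.0823·4.37)/(3.55+0.0823·0.957)] = 43.13·ln(3.910/3.629) = 3.216 mol·L⁻¹.
Then C_R = (C_{A0}−C_A) − C_S = 3.413 − 3.216 = 0.1970 mol·L⁻¹.

0.197 mol·L⁻¹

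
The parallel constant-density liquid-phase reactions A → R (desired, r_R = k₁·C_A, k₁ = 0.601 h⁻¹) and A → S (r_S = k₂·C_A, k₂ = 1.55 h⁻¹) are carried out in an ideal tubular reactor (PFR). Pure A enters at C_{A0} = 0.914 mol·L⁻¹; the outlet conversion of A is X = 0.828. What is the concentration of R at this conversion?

0.211 mol·L⁻¹

C_A = C_{A0}(1−X) = 0.1572 mol·L⁻¹.
Both paths are first order in A, so the instantaneous fraction to R is constant: dC_R/d(−C_A) = k₁/(k₁+k₂) = 0.2794.
C_R = 0.2794·(C_{A0}−C_A) = 0.2794×0.7568 = 0.211 mol·L⁻¹.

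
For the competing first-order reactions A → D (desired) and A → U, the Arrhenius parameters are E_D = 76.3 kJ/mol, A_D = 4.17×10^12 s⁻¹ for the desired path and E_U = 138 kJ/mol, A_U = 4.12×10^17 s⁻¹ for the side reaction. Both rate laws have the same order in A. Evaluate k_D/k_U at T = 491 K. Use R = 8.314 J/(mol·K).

With equal orders, S_{D/U} = k_D/k_U = (A_D/A_U)·exp[(E_U−E_D)/(RT)].
(E_U−E_D)/(RT) = (138−76.3)×10³/(8.314×491) = 61700/4082 = 15.11.
k_D/k_U = (4.17×10^12/4.12×10^17)·exp(15.11) = 1.012×10^-5 × 3.666×10^6 = 37.1.

37.1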